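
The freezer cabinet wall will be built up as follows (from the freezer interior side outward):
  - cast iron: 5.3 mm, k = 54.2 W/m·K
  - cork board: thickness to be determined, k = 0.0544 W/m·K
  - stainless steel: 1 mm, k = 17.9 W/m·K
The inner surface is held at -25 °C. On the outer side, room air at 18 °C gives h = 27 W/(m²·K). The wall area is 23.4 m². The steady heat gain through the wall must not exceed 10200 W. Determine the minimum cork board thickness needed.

Series thermal resistances:
R_cast iron = L/(kA) = 0.0053/(54.2×23.4) = 4.179×10^-6 K/W
R_stainless steel = L/(kA) = 0.001/(17.9×23.4) = 2.387×10^-6 K/W
R_outer film = 1/(h_o·A) = 1/(27×23.4) = 0.001583 K/W
Sum of the known resistances R_other = 0.001589 K/W
Required total resistance R_tot = ΔT/Q_allow = 43/10200 = 0.004216 K/W
R_cork board = R_tot − R_other = 0.002626 K/W
L = R·k·A = 0.002626×0.0544×23.4

L ≈ 3.34 mm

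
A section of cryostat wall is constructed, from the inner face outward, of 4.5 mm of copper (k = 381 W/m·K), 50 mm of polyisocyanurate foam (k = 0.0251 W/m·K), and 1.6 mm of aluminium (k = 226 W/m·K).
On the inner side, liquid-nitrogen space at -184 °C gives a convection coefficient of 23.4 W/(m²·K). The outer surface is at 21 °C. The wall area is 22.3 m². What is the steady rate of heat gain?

Series thermal resistances:
R_inner film = 1/(h_i·A) = 1/(23.4×22.3) = 0.001916 K/W
R_copper = L/(kA) = 0.0045/(381×22.3) = 5.296×10^-7 K/W
R_polyisocyanurate foam = L/(kA) = 0.05/(0.0251×22.3) = 0.08933 K/W
R_aluminium = L/(kA) = 0.0016/(226×22.3) = 3.175×10^-7 K/W
R_total = 0.09125 K/W
Q = ΔT / R_total = 205 / 0.09125

Q ≈ 2250 W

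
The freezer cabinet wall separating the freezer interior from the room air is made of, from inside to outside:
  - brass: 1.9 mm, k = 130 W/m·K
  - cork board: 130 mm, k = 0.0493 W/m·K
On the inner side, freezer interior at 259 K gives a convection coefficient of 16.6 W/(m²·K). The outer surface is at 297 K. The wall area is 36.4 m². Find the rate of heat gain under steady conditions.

Q ≈ 513 W

Series thermal resistances:
R_inner film = 1/(h_i·A) = 1/(16.6×36.4) = 0.001655 K/W
R_brass = L/(kA) = 0.0019/(130×36.4) = 4.015×10^-7 K/W
R_cork board = L/(kA) = 0.13/(0.0493×36.4) = 0.07244 K/W
R_total = 0.0741 K/W
Q = ΔT / R_total = 38 / 0.0741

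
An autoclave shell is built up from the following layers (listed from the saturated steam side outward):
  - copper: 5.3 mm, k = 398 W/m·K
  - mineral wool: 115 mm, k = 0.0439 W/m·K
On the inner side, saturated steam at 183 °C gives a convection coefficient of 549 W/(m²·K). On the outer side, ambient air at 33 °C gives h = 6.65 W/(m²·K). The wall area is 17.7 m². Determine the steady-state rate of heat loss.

Thermal resistances in series:
R_inner film = 1/(h_i·A) = 1/(549×17.7) = 1.029×10^-4 K/W
R_copper = L/(kA) = 0.0053/(398×17.7) = 7.523×10^-7 K/W
R_mineral wool = L/(kA) = 0.115/(0.0439×17.7) = 0.148 K/W
R_outer film = 1/(h_o·A) = 1/(6.65×17.7) = 0.008496 K/W
R_total = 0.1566 K/W
Q = ΔT / R_total = 150 / 0.1566

Q ≈ 958 W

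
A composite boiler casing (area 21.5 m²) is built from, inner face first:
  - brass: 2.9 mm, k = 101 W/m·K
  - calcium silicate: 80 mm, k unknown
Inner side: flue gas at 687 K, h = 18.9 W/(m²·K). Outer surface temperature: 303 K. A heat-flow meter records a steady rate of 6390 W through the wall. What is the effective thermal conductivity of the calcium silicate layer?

k ≈ 0.0646 W/(m·K)

Series thermal resistances:
R_inner film = 1/(h_i·A) = 1/(18.9×21.5) = 0.002461 K/W
R_brass = L/(kA) = 0.0029/(101×21.5) = 1.335×10^-6 K/W
Sum of known resistances R_other = 0.002462 K/W
Total R = ΔT/Q = 384/6390 = 0.06009 K/W
R_calcium silicate = R_total − R_other = 0.05763 K/W
k = L/(R·A) = 0.08/(0.05763×21.5)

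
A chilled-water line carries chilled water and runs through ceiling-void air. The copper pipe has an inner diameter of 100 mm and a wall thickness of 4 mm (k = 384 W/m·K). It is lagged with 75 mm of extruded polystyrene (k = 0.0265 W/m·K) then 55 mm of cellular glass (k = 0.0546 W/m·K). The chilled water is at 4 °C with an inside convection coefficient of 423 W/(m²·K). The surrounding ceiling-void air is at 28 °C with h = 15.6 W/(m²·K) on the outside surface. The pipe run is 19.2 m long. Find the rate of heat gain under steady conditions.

Q ≈ 72.8 W

Treating each annulus and film as a series resistance:
R_inner film = 1/(h_i·2πr₁L) = 1/(423×2π×0.05×19.2) = 3.919×10^-4 K/W
R_copper pipe wall = ln(54/50)/(2π×384×19.2) = 1.661×10^-6 K/W
R_extruded polystyrene = ln(129/54)/(2π×0.0265×19.2) = 0.2724 K/W
R_cellular glass = ln(184/129)/(2π×0.0546×19.2) = 0.05391 K/W
R_outer film = 1/(h_o·2πr_oL) = 1/(15.6×2π×0.184×19.2) = 0.002888 K/W
R_total = 0.3296 K/W
Q = ΔT/R_total = 24/0.3296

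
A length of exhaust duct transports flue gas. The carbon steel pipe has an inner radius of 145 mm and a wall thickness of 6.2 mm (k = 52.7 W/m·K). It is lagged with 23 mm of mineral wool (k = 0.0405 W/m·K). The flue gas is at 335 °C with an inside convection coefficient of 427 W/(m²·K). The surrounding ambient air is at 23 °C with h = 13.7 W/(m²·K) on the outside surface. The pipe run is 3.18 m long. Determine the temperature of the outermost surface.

T ≈ 56.2 °C

Radial resistances (cylindrical: R_cond = ln(r_o/r_i)/(2πkL), R_conv = 1/(h·2πrL)):
R_inner film = 1/(h_i·2πr₁L) = 1/(427×2π×0.145×3.18) = 8.083×10^-4 K/W
R_carbon steel pipe wall = ln(151.2/145)/(2π×52.7×3.18) = 3.976×10^-5 K/W
R_mineral wool = ln(174.2/151.2)/(2π×0.0405×3.18) = 0.175 K/W
R_outer film = 1/(h_o·2πr_oL) = 1/(13.7×2π×0.1742×3.18) = 0.02097 K/W
R_total = 0.1968 K/W
Q = ΔT/R_total = 312/0.1968
Q = 1590 W
T_interface = T_inner − Q·ΣR(inner→interface) = 335 − 1590×0.1758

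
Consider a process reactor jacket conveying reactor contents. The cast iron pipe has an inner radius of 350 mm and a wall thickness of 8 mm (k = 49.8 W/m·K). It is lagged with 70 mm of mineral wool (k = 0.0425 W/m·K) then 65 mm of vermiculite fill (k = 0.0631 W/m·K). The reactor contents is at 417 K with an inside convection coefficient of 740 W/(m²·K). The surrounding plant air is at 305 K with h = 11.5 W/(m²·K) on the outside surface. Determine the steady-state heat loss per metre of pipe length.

Cylindrical conduction, so R = ln(r₂/r₁)/(2πkL) per layer, in series:
R_inner film = 1/(h_i·2πr₁L) = 1/(740×2π×0.35×1) = 6.145×10^-4 K/W
R_cast iron pipe wall = ln(358/350)/(2π×49.8×1) = 7.223×10^-5 K/W
R_mineral wool = ln(428/358)/(2π×0.0425×1) = 0.6688 K/W
R_vermiculite fill = ln(493/428)/(2π×0.0631×1) = 0.3566 K/W
R_outer film = 1/(h_o·2πr_oL) = 1/(11.5×2π×0.493×1) = 0.02807 K/W
R_total = 1.054 K/W
Q = ΔT/R_total = 112/1.054

q′ ≈ 106 W/m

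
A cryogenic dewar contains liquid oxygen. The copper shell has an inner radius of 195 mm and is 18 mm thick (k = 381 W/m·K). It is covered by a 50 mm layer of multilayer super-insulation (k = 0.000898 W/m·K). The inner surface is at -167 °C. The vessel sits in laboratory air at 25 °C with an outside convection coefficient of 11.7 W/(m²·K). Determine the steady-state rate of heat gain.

Spherical conduction: R = (1/r_in − 1/r_out)/(4πk) per layer; series-sum.
R_copper shell = (1/0.195 − 1/0.213)/(4π×381) = 9.052×10^-5 K/W
R_multilayer super-insulation = (1/0.213 − 1/0.263)/(4π×0.000898) = 79.09 K/W
R_outer film = 1/(h·4πr_o²) = 1/(11.7×4π×0.263²) = 0.09833 K/W
R_total = 79.19 K/W
Q = ΔT/R_total = 192/79.19

Q ≈ 2.42 W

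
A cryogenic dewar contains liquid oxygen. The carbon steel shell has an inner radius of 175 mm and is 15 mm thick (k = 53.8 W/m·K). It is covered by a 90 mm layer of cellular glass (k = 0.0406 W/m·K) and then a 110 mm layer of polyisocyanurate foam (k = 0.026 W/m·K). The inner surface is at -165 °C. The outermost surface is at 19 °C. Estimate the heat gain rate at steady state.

Q ≈ 28.8 W

For a spherical shell R = (1/r₁ − 1/r₂)/(4πk); film R = 1/(h·4πr²). In series:
R_carbon steel shell = (1/0.175 − 1/0.19)/(4π×53.8) = 6.673×10^-4 K/W
R_cellular glass = (1/0.19 − 1/0.28)/(4π×0.0406) = 3.316 K/W
R_polyisocyanurate foam = (1/0.28 − 1/0.39)/(4π×0.026) = 3.083 K/W
R_total = 6.4 K/W
Q = ΔT/R_total = 184/6.4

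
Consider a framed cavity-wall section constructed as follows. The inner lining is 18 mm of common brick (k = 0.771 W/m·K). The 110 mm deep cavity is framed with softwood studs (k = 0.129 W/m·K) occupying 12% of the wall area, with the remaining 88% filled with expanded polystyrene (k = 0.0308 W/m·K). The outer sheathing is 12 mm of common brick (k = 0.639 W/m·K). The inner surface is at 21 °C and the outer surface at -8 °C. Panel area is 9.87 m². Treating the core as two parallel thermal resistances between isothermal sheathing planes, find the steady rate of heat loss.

Q ≈ 109 W

Sheathing layers in series; stud and cavity paths in parallel between them.
R_inner = 0.018/(0.771×9.87) = 0.002365 K/W
R_stud  = 0.11/(0.129×0.12×9.87) = 0.72 K/W
R_cav   = 0.11/(0.0308×0.88×9.87) = 0.4112 K/W
1/R_core = 1/R_stud + 1/R_cav → R_core = 0.2617 K/W
R_outer = 0.012/(0.639×9.87) = 0.001903 K/W
R_total = 0.266 K/W
Q = ΔT/R_total = 29/0.266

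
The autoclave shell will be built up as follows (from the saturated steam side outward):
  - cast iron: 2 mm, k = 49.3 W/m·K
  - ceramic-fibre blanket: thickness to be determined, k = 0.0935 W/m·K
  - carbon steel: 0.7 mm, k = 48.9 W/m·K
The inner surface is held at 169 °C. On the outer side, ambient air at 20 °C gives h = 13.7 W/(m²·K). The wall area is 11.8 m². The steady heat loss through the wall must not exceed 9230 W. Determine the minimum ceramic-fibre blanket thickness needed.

Model the wall as resistances in series:
R_cast iron = L/(kA) = 0.002/(49.3×11.8) = 3.438×10^-6 K/W
R_carbon steel = L/(kA) = 0.0007/(48.9×11.8) = 1.213×10^-6 K/W
R_outer film = 1/(h_o·A) = 1/(13.7×11.8) = 0.006186 K/W
Sum of the known resistances R_other = 0.00619 K/W
Required total resistance R_tot = ΔT/Q_allow = 149/9230 = 0.01614 K/W
R_ceramic-fibre blanket = R_tot − R_other = 0.009953 K/W
L = R·k·A = 0.009953×0.0935×11.8

L ≈ 11 mm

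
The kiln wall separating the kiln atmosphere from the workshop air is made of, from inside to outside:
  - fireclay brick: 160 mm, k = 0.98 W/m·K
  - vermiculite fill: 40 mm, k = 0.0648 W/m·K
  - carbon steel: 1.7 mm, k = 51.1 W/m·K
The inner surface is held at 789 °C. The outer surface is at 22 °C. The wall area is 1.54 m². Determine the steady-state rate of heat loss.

Q ≈ 1510 W

Model the wall as resistances in series:
R_fireclay brick = L/(kA) = 0.16/(0.98×1.54) = 0.106 K/W
R_vermiculite fill = L/(kA) = 0.04/(0.0648×1.54) = 0.4008 K/W
R_carbon steel = L/(kA) = 0.0017/(51.1×1.54) = 2.16×10^-5 K/W
R_total = 0.5069 K/W
Q = ΔT / R_total = 767 / 0.5069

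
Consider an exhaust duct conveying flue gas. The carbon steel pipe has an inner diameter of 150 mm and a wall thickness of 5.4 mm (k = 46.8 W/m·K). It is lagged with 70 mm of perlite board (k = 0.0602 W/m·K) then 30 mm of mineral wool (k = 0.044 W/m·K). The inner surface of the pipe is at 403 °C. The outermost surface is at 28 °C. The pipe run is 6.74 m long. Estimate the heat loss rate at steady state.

Q ≈ 1090 W

Cylindrical conduction, so R = ln(r₂/r₁)/(2πkL) per layer, in series:
R_carbon steel pipe wall = ln(80.4/75)/(2π×46.8×6.74) = 3.508×10^-5 K/W
R_perlite board = ln(150.4/80.4)/(2π×0.0602×6.74) = 0.2457 K/W
R_mineral wool = ln(180.4/150.4)/(2π×0.044×6.74) = 0.09761 K/W
R_total = 0.3433 K/W
Q = ΔT/R_total = 375/0.3433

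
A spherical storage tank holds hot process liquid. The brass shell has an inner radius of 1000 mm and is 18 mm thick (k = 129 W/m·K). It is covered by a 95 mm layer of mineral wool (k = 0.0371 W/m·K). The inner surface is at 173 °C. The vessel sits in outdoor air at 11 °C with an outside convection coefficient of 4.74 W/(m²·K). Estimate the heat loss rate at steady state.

Spherical conduction: R = (1/r_in − 1/r_out)/(4πk) per layer; series-sum.
R_brass shell = (1/1 − 1/1.018)/(4π×129) = 1.091×10^-5 K/W
R_mineral wool = (1/1.018 − 1/1.113)/(4π×0.0371) = 0.1798 K/W
R_outer film = 1/(h·4πr_o²) = 1/(4.74×4π×1.113²) = 0.01355 K/W
R_total = 0.1934 K/W
Q = ΔT/R_total = 162/0.1934

Q ≈ 838 W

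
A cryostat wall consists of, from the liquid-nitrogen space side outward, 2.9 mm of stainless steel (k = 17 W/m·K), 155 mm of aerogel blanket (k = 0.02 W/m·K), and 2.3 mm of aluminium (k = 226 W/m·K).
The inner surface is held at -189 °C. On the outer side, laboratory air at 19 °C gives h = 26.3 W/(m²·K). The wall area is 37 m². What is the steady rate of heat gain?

Model the wall as resistances in series:
R_stainless steel = L/(kA) = 0.0029/(17×37) = 4.61×10^-6 K/W
R_aerogel blanket = L/(kA) = 0.155/(0.02×37) = 0.2095 K/W
R_aluminium = L/(kA) = 0.0023/(226×37) = 2.751×10^-7 K/W
R_outer film = 1/(h_o·A) = 1/(26.3×37) = 0.001028 K/W
R_total = 0.2105 K/W
Q = ΔT / R_total = 208 / 0.2105

Q ≈ 988 W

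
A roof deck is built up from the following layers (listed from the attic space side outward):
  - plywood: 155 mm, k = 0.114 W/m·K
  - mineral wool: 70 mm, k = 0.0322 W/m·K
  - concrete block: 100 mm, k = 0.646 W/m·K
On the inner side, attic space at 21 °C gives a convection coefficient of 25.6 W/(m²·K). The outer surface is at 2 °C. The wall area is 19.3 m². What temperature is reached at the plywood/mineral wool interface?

Thermal resistances in series:
R_inner film = 1/(h_i·A) = 1/(25.6×19.3) = 0.002024 K/W
R_plywood = L/(kA) = 0.155/(0.114×19.3) = 0.07045 K/W
R_mineral wool = L/(kA) = 0.07/(0.0322×19.3) = 0.1126 K/W
R_concrete block = L/(kA) = 0.1/(0.646×19.3) = 0.008021 K/W
R_total = 0.1931 K/W;  Q = ΔT/R_total = 19/0.1931 = 98.38 W
T_interface = T_inner − Q·ΣR(inner→interface) = 21 − 98.4×0.07247

T ≈ 13.9 °C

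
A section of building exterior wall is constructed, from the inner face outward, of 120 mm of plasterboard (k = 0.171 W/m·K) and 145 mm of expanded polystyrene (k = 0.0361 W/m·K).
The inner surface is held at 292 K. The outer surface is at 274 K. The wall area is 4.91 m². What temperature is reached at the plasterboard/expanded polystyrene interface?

Series thermal resistances:
R_plasterboard = L/(kA) = 0.12/(0.171×4.91) = 0.1429 K/W
R_expanded polystyrene = L/(kA) = 0.145/(0.0361×4.91) = 0.818 K/W
R_total = 0.961 K/W;  Q = ΔT/R_total = 18/0.961 = 18.73 W
T_interface = T_inner − Q·ΣR(inner→interface) = 292 − 18.7×0.1429

T ≈ 289 K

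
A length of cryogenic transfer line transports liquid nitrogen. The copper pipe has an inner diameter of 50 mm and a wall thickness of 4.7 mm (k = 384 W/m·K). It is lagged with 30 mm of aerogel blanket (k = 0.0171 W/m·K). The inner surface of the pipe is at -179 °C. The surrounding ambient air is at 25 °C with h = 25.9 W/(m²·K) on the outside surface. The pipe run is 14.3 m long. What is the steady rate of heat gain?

Q ≈ 442 W

For a radial system each layer contributes R = ln(r_out/r_in)/(2πkL); films add R = 1/(hA).
R_copper pipe wall = ln(29.7/25)/(2π×384×14.3) = 4.993×10^-6 K/W
R_aerogel blanket = ln(59.7/29.7)/(2π×0.0171×14.3) = 0.4544 K/W
R_outer film = 1/(h_o·2πr_oL) = 1/(25.9×2π×0.0597×14.3) = 0.007198 K/W
R_total = 0.4616 K/W
Q = ΔT/R_total = 204/0.4616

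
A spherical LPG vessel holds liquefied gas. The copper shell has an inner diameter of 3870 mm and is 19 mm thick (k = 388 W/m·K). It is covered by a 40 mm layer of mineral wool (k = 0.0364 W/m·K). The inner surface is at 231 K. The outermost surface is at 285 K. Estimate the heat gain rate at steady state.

Q ≈ 2410 W

For a spherical shell R = (1/r₁ − 1/r₂)/(4πk); film R = 1/(h·4πr²). In series:
R_copper shell = (1/1.935 − 1/1.954)/(4π×388) = 1.031×10^-6 K/W
R_mineral wool = (1/1.954 − 1/1.994)/(4π×0.0364) = 0.02244 K/W
R_total = 0.02244 K/W
Q = ΔT/R_total = 54/0.02244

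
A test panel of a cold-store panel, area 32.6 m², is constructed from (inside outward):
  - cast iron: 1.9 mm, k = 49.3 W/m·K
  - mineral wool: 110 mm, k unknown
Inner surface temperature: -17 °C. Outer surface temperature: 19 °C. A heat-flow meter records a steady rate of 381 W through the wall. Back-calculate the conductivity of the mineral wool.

Using the resistance-network approach (series):
R_cast iron = L/(kA) = 0.0019/(49.3×32.6) = 1.182×10^-6 K/W
Sum of known resistances R_other = 1.182×10^-6 K/W
Total R = ΔT/Q = 36/381 = 0.09449 K/W
R_mineral wool = R_total − R_other = 0.09449 K/W
k = L/(R·A) = 0.11/(0.09449×32.6)

k ≈ 0.0357 W/(m·K)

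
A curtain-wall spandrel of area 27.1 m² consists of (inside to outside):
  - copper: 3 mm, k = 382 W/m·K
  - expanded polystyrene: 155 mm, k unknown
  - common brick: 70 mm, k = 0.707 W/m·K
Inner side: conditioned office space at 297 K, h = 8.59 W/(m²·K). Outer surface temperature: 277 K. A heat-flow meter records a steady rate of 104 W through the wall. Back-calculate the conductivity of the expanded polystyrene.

Model the wall as resistances in series:
R_inner film = 1/(h_i·A) = 1/(8.59×27.1) = 0.004296 K/W
R_copper = L/(kA) = 0.003/(382×27.1) = 2.898×10^-7 K/W
R_common brick = L/(kA) = 0.07/(0.707×27.1) = 0.003654 K/W
Sum of known resistances R_other = 0.00795 K/W
Total R = ΔT/Q = 20/104 = 0.1923 K/W
R_expanded polystyrene = R_total − R_other = 0.1844 K/W
k = L/(R·A) = 0.155/(0.1844×27.1)

k ≈ 0.031 W/(m·K)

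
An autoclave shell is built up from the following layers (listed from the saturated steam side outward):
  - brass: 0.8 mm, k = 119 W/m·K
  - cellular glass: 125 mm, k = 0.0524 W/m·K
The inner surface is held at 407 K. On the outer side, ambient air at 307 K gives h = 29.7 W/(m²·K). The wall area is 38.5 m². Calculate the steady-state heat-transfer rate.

Q ≈ 1590 W

Thermal resistances in series:
R_brass = L/(kA) = 0.0008/(119×38.5) = 1.746×10^-7 K/W
R_cellular glass = L/(kA) = 0.125/(0.0524×38.5) = 0.06196 K/W
R_outer film = 1/(h_o·A) = 1/(29.7×38.5) = 8.745×10^-4 K/W
R_total = 0.06284 K/W
Q = ΔT / R_total = 100 / 0.06284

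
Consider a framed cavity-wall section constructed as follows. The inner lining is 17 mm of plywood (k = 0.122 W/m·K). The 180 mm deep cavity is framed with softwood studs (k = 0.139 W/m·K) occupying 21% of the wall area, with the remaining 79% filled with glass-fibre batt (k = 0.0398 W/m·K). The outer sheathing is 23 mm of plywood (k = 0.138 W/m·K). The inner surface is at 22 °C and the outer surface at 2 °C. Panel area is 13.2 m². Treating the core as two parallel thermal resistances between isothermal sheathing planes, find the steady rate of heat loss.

Q ≈ 80.6 W

Sheathing layers in series; stud and cavity paths in parallel between them.
R_inner = 0.017/(0.122×13.2) = 0.01056 K/W
R_stud  = 0.18/(0.139×0.21×13.2) = 0.4672 K/W
R_cav   = 0.18/(0.0398×0.79×13.2) = 0.4337 K/W
1/R_core = 1/R_stud + 1/R_cav → R_core = 0.2249 K/W
R_outer = 0.023/(0.138×13.2) = 0.01263 K/W
R_total = 0.2481 K/W
Q = ΔT/R_total = 20/0.2481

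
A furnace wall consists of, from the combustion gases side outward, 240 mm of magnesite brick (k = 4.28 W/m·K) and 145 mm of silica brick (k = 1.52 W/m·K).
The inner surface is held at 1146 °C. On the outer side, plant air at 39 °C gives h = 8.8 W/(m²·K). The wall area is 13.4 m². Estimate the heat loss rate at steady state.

Using the resistance-network approach (series):
R_magnesite brick = L/(kA) = 0.24/(4.28×13.4) = 0.004185 K/W
R_silica brick = L/(kA) = 0.145/(1.52×13.4) = 0.007119 K/W
R_outer film = 1/(h_o·A) = 1/(8.8×13.4) = 0.00848 K/W
R_total = 0.01978 K/W
Q = ΔT / R_total = 1107 / 0.01978

Q ≈ 56000 W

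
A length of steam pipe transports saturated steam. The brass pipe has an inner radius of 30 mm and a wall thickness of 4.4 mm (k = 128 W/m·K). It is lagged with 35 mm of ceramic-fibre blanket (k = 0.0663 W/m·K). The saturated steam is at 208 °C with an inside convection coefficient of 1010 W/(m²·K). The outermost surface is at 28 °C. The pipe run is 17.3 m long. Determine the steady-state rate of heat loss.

Q ≈ 1840 W

For a radial system each layer contributes R = ln(r_out/r_in)/(2πkL); films add R = 1/(hA).
R_inner film = 1/(h_i·2πr₁L) = 1/(1010×2π×0.03×17.3) = 3.036×10^-4 K/W
R_brass pipe wall = ln(34.4/30)/(2π×128×17.3) = 9.836×10^-6 K/W
R_ceramic-fibre blanket = ln(69.4/34.4)/(2π×0.0663×17.3) = 0.09739 K/W
R_total = 0.0977 K/W
Q = ΔT/R_total = 180/0.0977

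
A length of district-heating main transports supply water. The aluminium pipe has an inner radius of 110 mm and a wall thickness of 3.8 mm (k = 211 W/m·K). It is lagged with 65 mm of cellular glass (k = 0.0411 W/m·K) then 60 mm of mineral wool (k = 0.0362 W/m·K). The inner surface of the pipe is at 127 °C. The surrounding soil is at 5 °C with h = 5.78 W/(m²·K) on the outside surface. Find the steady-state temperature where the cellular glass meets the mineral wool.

Cylindrical conduction, so R = ln(r₂/r₁)/(2πkL) per layer, in series:
R_aluminium pipe wall = ln(113.8/110)/(2π×211×1) = 2.562×10^-5 K/W
R_cellular glass = ln(178.8/113.8)/(2π×0.0411×1) = 1.75 K/W
R_mineral wool = ln(238.8/178.8)/(2π×0.0362×1) = 1.272 K/W
R_outer film = 1/(h_o·2πr_oL) = 1/(5.78×2π×0.2388×1) = 0.1153 K/W
R_total = 3.137 K/W
Q = ΔT/R_total = 122/3.137
Q = 38.9 W/m
T_interface = T_inner − Q·ΣR(inner→interface) = 127 − 38.9×1.75

T ≈ 59 °C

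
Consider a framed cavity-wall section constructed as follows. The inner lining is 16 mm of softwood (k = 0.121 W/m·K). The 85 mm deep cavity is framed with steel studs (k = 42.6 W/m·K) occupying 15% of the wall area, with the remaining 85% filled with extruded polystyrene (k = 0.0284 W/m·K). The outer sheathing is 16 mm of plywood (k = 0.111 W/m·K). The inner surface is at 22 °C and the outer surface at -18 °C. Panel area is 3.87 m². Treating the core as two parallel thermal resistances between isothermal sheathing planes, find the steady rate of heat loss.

Sheathing layers in series; stud and cavity paths in parallel between them.
R_inner = 0.016/(0.121×3.87) = 0.03417 K/W
R_stud  = 0.085/(42.6×0.15×3.87) = 0.003437 K/W
R_cav   = 0.085/(0.0284×0.85×3.87) = 0.9099 K/W
1/R_core = 1/R_stud + 1/R_cav → R_core = 0.003424 K/W
R_outer = 0.016/(0.111×3.87) = 0.03725 K/W
R_total = 0.07484 K/W
Q = ΔT/R_total = 40/0.07484

Q ≈ 534 W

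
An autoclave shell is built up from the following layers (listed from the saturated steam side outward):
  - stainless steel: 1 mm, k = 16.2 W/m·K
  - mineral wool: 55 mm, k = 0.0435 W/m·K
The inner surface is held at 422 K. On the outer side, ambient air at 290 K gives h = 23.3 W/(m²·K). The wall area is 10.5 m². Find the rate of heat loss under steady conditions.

Thermal resistances in series:
R_stainless steel = L/(kA) = 0.001/(16.2×10.5) = 5.879×10^-6 K/W
R_mineral wool = L/(kA) = 0.055/(0.0435×10.5) = 0.1204 K/W
R_outer film = 1/(h_o·A) = 1/(23.3×10.5) = 0.004087 K/W
R_total = 0.1245 K/W
Q = ΔT / R_total = 132 / 0.1245

Q ≈ 1060 W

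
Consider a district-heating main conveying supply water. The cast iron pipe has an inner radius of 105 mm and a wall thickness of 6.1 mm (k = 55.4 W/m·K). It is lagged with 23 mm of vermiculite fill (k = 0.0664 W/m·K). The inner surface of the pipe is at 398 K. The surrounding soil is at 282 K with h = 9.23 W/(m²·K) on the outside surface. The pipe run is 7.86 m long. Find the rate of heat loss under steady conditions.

Per-layer cylindrical resistances, series-summed:
R_cast iron pipe wall = ln(111.1/105)/(2π×55.4×7.86) = 2.064×10^-5 K/W
R_vermiculite fill = ln(134.1/111.1)/(2π×0.0664×7.86) = 0.05738 K/W
R_outer film = 1/(h_o·2πr_oL) = 1/(9.23×2π×0.1341×7.86) = 0.01636 K/W
R_total = 0.07376 K/W
Q = ΔT/R_total = 116/0.07376

Q ≈ 1570 W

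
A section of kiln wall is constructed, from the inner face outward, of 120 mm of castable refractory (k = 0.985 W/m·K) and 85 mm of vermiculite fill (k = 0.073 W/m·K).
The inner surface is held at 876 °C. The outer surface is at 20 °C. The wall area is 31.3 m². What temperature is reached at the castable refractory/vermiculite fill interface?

T ≈ 795 °C

Using the resistance-network approach (series):
R_castable refractory = L/(kA) = 0.12/(0.985×31.3) = 0.003892 K/W
R_vermiculite fill = L/(kA) = 0.085/(0.073×31.3) = 0.0372 K/W
R_total = 0.04109 K/W;  Q = ΔT/R_total = 856/0.04109 = 20830 W
T_interface = T_inner − Q·ΣR(inner→interface) = 876 − 20800×0.003892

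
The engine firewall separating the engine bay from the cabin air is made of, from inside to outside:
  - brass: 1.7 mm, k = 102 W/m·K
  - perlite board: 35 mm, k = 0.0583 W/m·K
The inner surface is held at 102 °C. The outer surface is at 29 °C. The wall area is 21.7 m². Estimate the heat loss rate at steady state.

Q ≈ 2640 W

Treating each layer as a thermal resistance in series:
R_brass = L/(kA) = 0.0017/(102×21.7) = 7.68×10^-7 K/W
R_perlite board = L/(kA) = 0.035/(0.0583×21.7) = 0.02767 K/W
R_total = 0.02767 K/W
Q = ΔT / R_total = 73 / 0.02767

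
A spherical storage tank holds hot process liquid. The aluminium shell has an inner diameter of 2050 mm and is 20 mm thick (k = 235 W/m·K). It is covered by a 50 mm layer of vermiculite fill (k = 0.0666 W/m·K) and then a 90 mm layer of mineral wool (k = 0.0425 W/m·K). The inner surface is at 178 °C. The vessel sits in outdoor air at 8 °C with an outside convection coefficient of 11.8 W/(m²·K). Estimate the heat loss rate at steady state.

Q ≈ 910 W

Spherical conduction: R = (1/r_in − 1/r_out)/(4πk) per layer; series-sum.
R_aluminium shell = (1/1.025 − 1/1.045)/(4π×235) = 6.323×10^-6 K/W
R_vermiculite fill = (1/1.045 − 1/1.095)/(4π×0.0666) = 0.05221 K/W
R_mineral wool = (1/1.095 − 1/1.185)/(4π×0.0425) = 0.1299 K/W
R_outer film = 1/(h·4πr_o²) = 1/(11.8×4π×1.185²) = 0.004803 K/W
R_total = 0.1869 K/W
Q = ΔT/R_total = 170/0.1869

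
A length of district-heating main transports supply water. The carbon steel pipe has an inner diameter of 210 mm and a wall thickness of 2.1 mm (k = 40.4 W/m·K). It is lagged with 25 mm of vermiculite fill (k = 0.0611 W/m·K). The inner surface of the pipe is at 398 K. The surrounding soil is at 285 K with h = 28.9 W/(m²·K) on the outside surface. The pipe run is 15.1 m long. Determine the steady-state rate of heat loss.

Cylindrical conduction, so R = ln(r₂/r₁)/(2πkL) per layer, in series:
R_carbon steel pipe wall = ln(107.1/105)/(2π×40.4×15.1) = 5.166×10^-6 K/W
R_vermiculite fill = ln(132.1/107.1)/(2π×0.0611×15.1) = 0.03619 K/W
R_outer film = 1/(h_o·2πr_oL) = 1/(28.9×2π×0.1321×15.1) = 0.002761 K/W
R_total = 0.03896 K/W
Q = ΔT/R_total = 113/0.03896

Q ≈ 2900 W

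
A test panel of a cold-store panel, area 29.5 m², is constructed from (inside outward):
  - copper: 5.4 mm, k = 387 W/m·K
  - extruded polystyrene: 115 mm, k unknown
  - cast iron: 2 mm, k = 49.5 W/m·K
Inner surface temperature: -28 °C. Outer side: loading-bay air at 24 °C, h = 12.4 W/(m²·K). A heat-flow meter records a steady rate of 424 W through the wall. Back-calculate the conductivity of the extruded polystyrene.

k ≈ 0.0325 W/(m·K)

Using the resistance-network approach (series):
R_copper = L/(kA) = 0.0054/(387×29.5) = 4.73×10^-7 K/W
R_cast iron = L/(kA) = 0.002/(49.5×29.5) = 1.37×10^-6 K/W
R_outer film = 1/(h_o·A) = 1/(12.4×29.5) = 0.002734 K/W
Sum of known resistances R_other = 0.002736 K/W
Total R = ΔT/Q = 52/424 = 0.1226 K/W
R_extruded polystyrene = R_total − R_other = 0.1199 K/W
k = L/(R·A) = 0.115/(0.1199×29.5)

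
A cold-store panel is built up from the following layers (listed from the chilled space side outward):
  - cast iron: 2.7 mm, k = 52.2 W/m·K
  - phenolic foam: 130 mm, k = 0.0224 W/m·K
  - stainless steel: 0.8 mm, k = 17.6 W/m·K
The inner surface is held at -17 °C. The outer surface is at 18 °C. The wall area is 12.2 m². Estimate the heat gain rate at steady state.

Using the resistance-network approach (series):
R_cast iron = L/(kA) = 0.0027/(52.2×12.2) = 4.24×10^-6 K/W
R_phenolic foam = L/(kA) = 0.13/(0.0224×12.2) = 0.4757 K/W
R_stainless steel = L/(kA) = 0.0008/(17.6×12.2) = 3.726×10^-6 K/W
R_total = 0.4757 K/W
Q = ΔT / R_total = 35 / 0.4757

Q ≈ 73.6 W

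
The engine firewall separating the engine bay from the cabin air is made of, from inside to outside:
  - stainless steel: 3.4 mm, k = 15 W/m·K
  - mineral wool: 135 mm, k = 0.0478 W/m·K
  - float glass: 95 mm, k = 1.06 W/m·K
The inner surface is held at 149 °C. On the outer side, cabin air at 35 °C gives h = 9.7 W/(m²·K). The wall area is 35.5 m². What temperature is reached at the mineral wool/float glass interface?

T ≈ 42.3 °C

Model the wall as resistances in series:
R_stainless steel = L/(kA) = 0.0034/(15×35.5) = 6.385×10^-6 K/W
R_mineral wool = L/(kA) = 0.135/(0.0478×35.5) = 0.07956 K/W
R_float glass = L/(kA) = 0.095/(1.06×35.5) = 0.002525 K/W
R_outer film = 1/(h_o·A) = 1/(9.7×35.5) = 0.002904 K/W
R_total = 0.08499 K/W;  Q = ΔT/R_total = 114/0.08499 = 1341 W
T_interface = T_inner − Q·ΣR(inner→interface) = 149 − 1340×0.07956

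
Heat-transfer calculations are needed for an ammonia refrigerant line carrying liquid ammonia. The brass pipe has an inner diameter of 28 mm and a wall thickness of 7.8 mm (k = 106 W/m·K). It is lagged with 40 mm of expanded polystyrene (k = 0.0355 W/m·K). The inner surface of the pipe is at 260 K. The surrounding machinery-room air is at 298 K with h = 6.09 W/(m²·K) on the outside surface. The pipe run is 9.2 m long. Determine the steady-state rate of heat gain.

Q ≈ 68.6 W

Cylindrical conduction, so R = ln(r₂/r₁)/(2πkL) per layer, in series:
R_brass pipe wall = ln(21.8/14)/(2π×106×9.2) = 7.227×10^-5 K/W
R_expanded polystyrene = ln(61.8/21.8)/(2π×0.0355×9.2) = 0.5078 K/W
R_outer film = 1/(h_o·2πr_oL) = 1/(6.09×2π×0.0618×9.2) = 0.04596 K/W
R_total = 0.5538 K/W
Q = ΔT/R_total = 38/0.5538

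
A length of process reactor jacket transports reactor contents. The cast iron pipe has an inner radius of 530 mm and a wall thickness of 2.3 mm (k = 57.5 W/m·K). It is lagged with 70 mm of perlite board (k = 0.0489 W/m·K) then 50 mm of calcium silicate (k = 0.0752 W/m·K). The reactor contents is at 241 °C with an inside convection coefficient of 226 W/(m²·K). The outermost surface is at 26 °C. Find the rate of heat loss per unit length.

Cylindrical conduction, so R = ln(r₂/r₁)/(2πkL) per layer, in series:
R_inner film = 1/(h_i·2πr₁L) = 1/(226×2π×0.53×1) = 0.001329 K/W
R_cast iron pipe wall = ln(532.3/530)/(2π×57.5×1) = 1.199×10^-5 K/W
R_perlite board = ln(602.3/532.3)/(2π×0.0489×1) = 0.4021 K/W
R_calcium silicate = ln(652.3/602.3)/(2π×0.0752×1) = 0.1688 K/W
R_total = 0.5722 K/W
Q = ΔT/R_total = 215/0.5722

q′ ≈ 376 W/m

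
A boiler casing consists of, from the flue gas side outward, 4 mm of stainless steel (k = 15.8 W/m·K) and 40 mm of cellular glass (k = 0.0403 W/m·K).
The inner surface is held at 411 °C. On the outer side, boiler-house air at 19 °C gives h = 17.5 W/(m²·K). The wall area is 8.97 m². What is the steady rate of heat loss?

Treating each layer as a thermal resistance in series:
R_stainless steel = L/(kA) = 0.004/(15.8×8.97) = 2.822×10^-5 K/W
R_cellular glass = L/(kA) = 0.04/(0.0403×8.97) = 0.1107 K/W
R_outer film = 1/(h_o·A) = 1/(17.5×8.97) = 0.00637 K/W
R_total = 0.1171 K/W
Q = ΔT / R_total = 392 / 0.1171

Q ≈ 3350 W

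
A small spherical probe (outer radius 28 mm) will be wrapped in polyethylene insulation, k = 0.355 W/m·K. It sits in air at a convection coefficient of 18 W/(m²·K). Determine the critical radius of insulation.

For a sphere r_cr = 2k/h = 2×0.355/18
r_cr = 39.4 mm; since the bare radius (28 mm) is below r_cr, adding a thin layer of insulation will *increase* heat loss.

r_cr ≈ 39.4 mm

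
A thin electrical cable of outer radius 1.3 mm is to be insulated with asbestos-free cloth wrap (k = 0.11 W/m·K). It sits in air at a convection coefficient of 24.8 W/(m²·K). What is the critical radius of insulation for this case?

For a cylinder r_cr = k/h = 0.11/24.8
r_cr = 4.44 mm; since the bare radius (1.3 mm) is below r_cr, adding a thin layer of insulation will *increase* heat loss.

r_cr ≈ 4.44 mm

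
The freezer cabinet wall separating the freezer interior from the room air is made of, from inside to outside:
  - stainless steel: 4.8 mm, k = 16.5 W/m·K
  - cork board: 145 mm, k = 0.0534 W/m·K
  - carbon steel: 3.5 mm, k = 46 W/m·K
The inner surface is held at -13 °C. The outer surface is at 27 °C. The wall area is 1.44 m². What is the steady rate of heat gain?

Series thermal resistances:
R_stainless steel = L/(kA) = 0.0048/(16.5×1.44) = 2.02×10^-4 K/W
R_cork board = L/(kA) = 0.145/(0.0534×1.44) = 1.886 K/W
R_carbon steel = L/(kA) = 0.0035/(46×1.44) = 5.284×10^-5 K/W
R_total = 1.886 K/W
Q = ΔT / R_total = 40 / 1.886

Q ≈ 21.2 W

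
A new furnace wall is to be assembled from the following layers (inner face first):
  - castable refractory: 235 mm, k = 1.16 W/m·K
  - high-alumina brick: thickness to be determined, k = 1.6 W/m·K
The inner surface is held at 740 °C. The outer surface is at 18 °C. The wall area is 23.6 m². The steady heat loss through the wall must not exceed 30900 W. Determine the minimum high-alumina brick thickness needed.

Model the wall as resistances in series:
R_castable refractory = L/(kA) = 0.235/(1.16×23.6) = 0.008584 K/W
Sum of the known resistances R_other = 0.008584 K/W
Required total resistance R_tot = ΔT/Q_allow = 722/30900 = 0.02337 K/W
R_high-alumina brick = R_tot − R_other = 0.01478 K/W
L = R·k·A = 0.01478×1.6×23.6

L ≈ 558 mm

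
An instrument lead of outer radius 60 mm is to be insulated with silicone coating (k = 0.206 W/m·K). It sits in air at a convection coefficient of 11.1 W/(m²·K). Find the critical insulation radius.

r_cr ≈ 18.6 mm

For a cylinder r_cr = k/h = 0.206/11.1
r_cr = 18.6 mm; since the bare radius (60 mm) is above r_cr, any added insulation will reduce heat loss.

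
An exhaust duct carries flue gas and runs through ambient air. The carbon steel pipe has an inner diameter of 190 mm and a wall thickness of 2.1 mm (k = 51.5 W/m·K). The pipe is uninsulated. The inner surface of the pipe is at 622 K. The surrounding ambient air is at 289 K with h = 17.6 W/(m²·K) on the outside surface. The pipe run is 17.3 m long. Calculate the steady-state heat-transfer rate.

For a radial system each layer contributes R = ln(r_out/r_in)/(2πkL); films add R = 1/(hA).
R_carbon steel pipe wall = ln(97.1/95)/(2π×51.5×17.3) = 3.906×10^-6 K/W
R_outer film = 1/(h_o·2πr_oL) = 1/(17.6×2π×0.0971×17.3) = 0.005383 K/W
R_total = 0.005387 K/W
Q = ΔT/R_total = 333/0.005387

Q ≈ 61800 W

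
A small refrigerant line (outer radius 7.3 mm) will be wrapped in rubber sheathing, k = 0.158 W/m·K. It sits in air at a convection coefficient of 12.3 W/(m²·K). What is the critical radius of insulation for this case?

r_cr ≈ 12.8 mm

For a cylinder r_cr = k/h = 0.158/12.3
r_cr = 12.8 mm; since the bare radius (7.3 mm) is below r_cr, adding a thin layer of insulation will *increase* heat loss.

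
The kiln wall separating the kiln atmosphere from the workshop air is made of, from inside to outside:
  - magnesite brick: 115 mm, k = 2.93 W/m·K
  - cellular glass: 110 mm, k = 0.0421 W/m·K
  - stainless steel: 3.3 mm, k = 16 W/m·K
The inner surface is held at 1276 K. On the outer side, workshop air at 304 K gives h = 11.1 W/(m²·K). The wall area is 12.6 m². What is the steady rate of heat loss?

Q ≈ 4470 W

Thermal resistances in series:
R_magnesite brick = L/(kA) = 0.115/(2.93×12.6) = 0.003115 K/W
R_cellular glass = L/(kA) = 0.11/(0.0421×12.6) = 0.2074 K/W
R_stainless steel = L/(kA) = 0.0033/(16×12.6) = 1.637×10^-5 K/W
R_outer film = 1/(h_o·A) = 1/(11.1×12.6) = 0.00715 K/W
R_total = 0.2176 K/W
Q = ΔT / R_total = 972 / 0.2176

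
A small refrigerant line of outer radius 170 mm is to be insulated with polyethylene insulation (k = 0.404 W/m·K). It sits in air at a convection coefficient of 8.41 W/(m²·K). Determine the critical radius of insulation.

For a cylinder r_cr = k/h = 0.404/8.41
r_cr = 48 mm; since the bare radius (170 mm) is above r_cr, any added insulation will reduce heat loss.

r_cr ≈ 48 mm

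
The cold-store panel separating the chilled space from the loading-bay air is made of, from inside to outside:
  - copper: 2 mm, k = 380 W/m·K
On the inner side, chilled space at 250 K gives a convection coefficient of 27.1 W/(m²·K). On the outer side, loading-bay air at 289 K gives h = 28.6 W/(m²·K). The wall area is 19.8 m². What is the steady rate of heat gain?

Thermal resistances in series:
R_inner film = 1/(h_i·A) = 1/(27.1×19.8) = 0.001864 K/W
R_copper = L/(kA) = 0.002/(380×19.8) = 2.658×10^-7 K/W
R_outer film = 1/(h_o·A) = 1/(28.6×19.8) = 0.001766 K/W
R_total = 0.00363 K/W
Q = ΔT / R_total = 39 / 0.00363

Q ≈ 10700 W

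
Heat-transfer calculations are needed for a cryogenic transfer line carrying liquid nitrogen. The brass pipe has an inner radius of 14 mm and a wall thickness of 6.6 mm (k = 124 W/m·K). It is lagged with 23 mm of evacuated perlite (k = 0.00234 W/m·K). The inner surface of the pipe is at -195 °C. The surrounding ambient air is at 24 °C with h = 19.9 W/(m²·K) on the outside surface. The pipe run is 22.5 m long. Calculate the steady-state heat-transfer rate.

Q ≈ 96.3 W

Radial resistances (cylindrical: R_cond = ln(r_o/r_i)/(2πkL), R_conv = 1/(h·2πrL)):
R_brass pipe wall = ln(20.6/14)/(2π×124×22.5) = 2.203×10^-5 K/W
R_evacuated perlite = ln(43.6/20.6)/(2π×0.00234×22.5) = 2.266 K/W
R_outer film = 1/(h_o·2πr_oL) = 1/(19.9×2π×0.0436×22.5) = 0.008153 K/W
R_total = 2.275 K/W
Q = ΔT/R_total = 219/2.275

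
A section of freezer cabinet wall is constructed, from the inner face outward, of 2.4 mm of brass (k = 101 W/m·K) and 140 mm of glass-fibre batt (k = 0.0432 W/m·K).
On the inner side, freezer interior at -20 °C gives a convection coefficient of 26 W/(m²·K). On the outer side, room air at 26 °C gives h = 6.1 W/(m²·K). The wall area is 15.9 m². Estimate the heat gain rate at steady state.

Q ≈ 212 W

Using the resistance-network approach (series):
R_inner film = 1/(h_i·A) = 1/(26×15.9) = 0.002419 K/W
R_brass = L/(kA) = 0.0024/(101×15.9) = 1.494×10^-6 K/W
R_glass-fibre batt = L/(kA) = 0.14/(0.0432×15.9) = 0.2038 K/W
R_outer film = 1/(h_o·A) = 1/(6.1×15.9) = 0.01031 K/W
R_total = 0.2166 K/W
Q = ΔT / R_total = 46 / 0.2166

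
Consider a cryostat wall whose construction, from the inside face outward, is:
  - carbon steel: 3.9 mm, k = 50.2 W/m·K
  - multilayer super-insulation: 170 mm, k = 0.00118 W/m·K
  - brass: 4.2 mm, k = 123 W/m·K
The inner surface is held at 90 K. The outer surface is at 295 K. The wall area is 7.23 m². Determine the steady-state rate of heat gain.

Using the resistance-network approach (series):
R_carbon steel = L/(kA) = 0.0039/(50.2×7.23) = 1.075×10^-5 K/W
R_multilayer super-insulation = L/(kA) = 0.17/(0.00118×7.23) = 19.93 K/W
R_brass = L/(kA) = 0.0042/(123×7.23) = 4.723×10^-6 K/W
R_total = 19.93 K/W
Q = ΔT / R_total = 205 / 19.93

Q ≈ 10.3 W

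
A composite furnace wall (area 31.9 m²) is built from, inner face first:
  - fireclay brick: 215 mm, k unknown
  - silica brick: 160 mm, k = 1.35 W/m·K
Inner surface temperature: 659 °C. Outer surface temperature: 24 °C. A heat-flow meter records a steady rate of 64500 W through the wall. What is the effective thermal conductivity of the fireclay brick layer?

Thermal resistances in series:
R_silica brick = L/(kA) = 0.16/(1.35×31.9) = 0.003715 K/W
Sum of known resistances R_other = 0.003715 K/W
Total R = ΔT/Q = 635/64500 = 0.009845 K/W
R_fireclay brick = R_total − R_other = 0.00613 K/W
k = L/(R·A) = 0.215/(0.00613×31.9)

k ≈ 1.1 W/(m·K)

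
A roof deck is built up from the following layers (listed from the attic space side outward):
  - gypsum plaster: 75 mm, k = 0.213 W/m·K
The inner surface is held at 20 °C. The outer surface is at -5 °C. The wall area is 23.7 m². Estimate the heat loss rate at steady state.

Q ≈ 1680 W

Using the resistance-network approach (series):
R_gypsum plaster = L/(kA) = 0.075/(0.213×23.7) = 0.01486 K/W
R_total = 0.01486 K/W
Q = ΔT / R_total = 25 / 0.01486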